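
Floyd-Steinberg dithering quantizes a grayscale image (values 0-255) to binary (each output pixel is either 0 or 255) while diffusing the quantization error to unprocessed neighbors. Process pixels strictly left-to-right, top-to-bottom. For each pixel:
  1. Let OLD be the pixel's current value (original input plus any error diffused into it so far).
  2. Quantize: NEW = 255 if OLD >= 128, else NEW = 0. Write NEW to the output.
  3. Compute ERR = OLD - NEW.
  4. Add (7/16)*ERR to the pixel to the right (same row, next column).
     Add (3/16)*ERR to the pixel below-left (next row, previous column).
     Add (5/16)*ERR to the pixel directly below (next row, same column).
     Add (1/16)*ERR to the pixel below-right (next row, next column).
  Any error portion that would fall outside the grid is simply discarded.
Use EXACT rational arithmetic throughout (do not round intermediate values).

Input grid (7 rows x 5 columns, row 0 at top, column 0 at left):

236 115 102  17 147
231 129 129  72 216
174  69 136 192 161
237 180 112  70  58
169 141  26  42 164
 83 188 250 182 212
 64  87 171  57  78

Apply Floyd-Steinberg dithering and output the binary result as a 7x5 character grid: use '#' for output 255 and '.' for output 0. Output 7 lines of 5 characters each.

(0,0): OLD=236 → NEW=255, ERR=-19
(0,1): OLD=1707/16 → NEW=0, ERR=1707/16
(0,2): OLD=38061/256 → NEW=255, ERR=-27219/256
(0,3): OLD=-120901/4096 → NEW=0, ERR=-120901/4096
(0,4): OLD=8787485/65536 → NEW=255, ERR=-7924195/65536
(1,0): OLD=62737/256 → NEW=255, ERR=-2543/256
(1,1): OLD=280311/2048 → NEW=255, ERR=-241929/2048
(1,2): OLD=2963907/65536 → NEW=0, ERR=2963907/65536
(1,3): OLD=13958023/262144 → NEW=0, ERR=13958023/262144
(1,4): OLD=837454261/4194304 → NEW=255, ERR=-232093259/4194304
(2,0): OLD=4874125/32768 → NEW=255, ERR=-3481715/32768
(2,1): OLD=-6860193/1048576 → NEW=0, ERR=-6860193/1048576
(2,2): OLD=2514421213/16777216 → NEW=255, ERR=-1763768867/16777216
(2,3): OLD=41633433927/268435456 → NEW=255, ERR=-26817607353/268435456
(2,4): OLD=443789655857/4294967296 → NEW=0, ERR=443789655857/4294967296
(3,0): OLD=3398545213/16777216 → NEW=255, ERR=-879644867/16777216
(3,1): OLD=17269053945/134217728 → NEW=255, ERR=-16956466695/134217728
(3,2): OLD=20335262595/4294967296 → NEW=0, ERR=20335262595/4294967296
(3,3): OLD=460893219883/8589934592 → NEW=0, ERR=460893219883/8589934592
(3,4): OLD=14777444963831/137438953472 → NEW=0, ERR=14777444963831/137438953472
(4,0): OLD=276869541747/2147483648 → NEW=255, ERR=-270738788493/2147483648
(4,1): OLD=3021885211507/68719476736 → NEW=0, ERR=3021885211507/68719476736
(4,2): OLD=53747046139677/1099511627776 → NEW=0, ERR=53747046139677/1099511627776
(4,3): OLD=1769937303924595/17592186044416 → NEW=0, ERR=1769937303924595/17592186044416
(4,4): OLD=68952931399191973/281474976710656 → NEW=255, ERR=-2823187662025307/281474976710656
(5,0): OLD=57006914581049/1099511627776 → NEW=0, ERR=57006914581049/1099511627776
(5,1): OLD=1985376537024363/8796093022208 → NEW=255, ERR=-257627183638677/8796093022208
(5,2): OLD=77145141823816259/281474976710656 → NEW=255, ERR=5369022762598979/281474976710656
(5,3): OLD=251030739164818029/1125899906842624 → NEW=255, ERR=-36073737080051091/1125899906842624
(5,4): OLD=3623348558660490911/18014398509481984 → NEW=255, ERR=-970323061257415009/18014398509481984
(6,0): OLD=10514594287066921/140737488355328 → NEW=0, ERR=10514594287066921/140737488355328
(6,1): OLD=528497976638527207/4503599627370496 → NEW=0, ERR=528497976638527207/4503599627370496
(6,2): OLD=15886066274979670109/72057594037927936 → NEW=255, ERR=-2488620204691953571/72057594037927936
(6,3): OLD=26483181556266612031/1152921504606846976 → NEW=0, ERR=26483181556266612031/1152921504606846976
(6,4): OLD=1276785422270866190201/18446744073709551616 → NEW=0, ERR=1276785422270866190201/18446744073709551616
Row 0: #.#.#
Row 1: ##..#
Row 2: #.##.
Row 3: ##...
Row 4: #...#
Row 5: .####
Row 6: ..#..

Answer: #.#.#
##..#
#.##.
##...
#...#
.####
..#..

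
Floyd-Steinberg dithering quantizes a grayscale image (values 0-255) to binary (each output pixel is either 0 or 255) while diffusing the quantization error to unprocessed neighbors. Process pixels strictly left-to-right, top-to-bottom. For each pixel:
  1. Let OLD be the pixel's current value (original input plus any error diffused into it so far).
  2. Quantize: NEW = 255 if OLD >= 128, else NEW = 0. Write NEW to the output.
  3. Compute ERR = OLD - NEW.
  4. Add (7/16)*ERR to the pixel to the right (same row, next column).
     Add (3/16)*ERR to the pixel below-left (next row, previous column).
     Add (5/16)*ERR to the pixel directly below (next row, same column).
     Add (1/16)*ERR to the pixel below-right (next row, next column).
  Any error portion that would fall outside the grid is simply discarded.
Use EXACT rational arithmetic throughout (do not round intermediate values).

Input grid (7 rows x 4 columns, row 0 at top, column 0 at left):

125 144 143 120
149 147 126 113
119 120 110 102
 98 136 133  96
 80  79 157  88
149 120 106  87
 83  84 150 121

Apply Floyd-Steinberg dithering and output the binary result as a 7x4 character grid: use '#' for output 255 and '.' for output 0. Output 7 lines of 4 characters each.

(0,0): OLD=125 → NEW=0, ERR=125
(0,1): OLD=3179/16 → NEW=255, ERR=-901/16
(0,2): OLD=30301/256 → NEW=0, ERR=30301/256
(0,3): OLD=703627/4096 → NEW=255, ERR=-340853/4096
(1,0): OLD=45441/256 → NEW=255, ERR=-19839/256
(1,1): OLD=257031/2048 → NEW=0, ERR=257031/2048
(1,2): OLD=13026835/65536 → NEW=255, ERR=-3684845/65536
(1,3): OLD=73183989/1048576 → NEW=0, ERR=73183989/1048576
(2,0): OLD=3876925/32768 → NEW=0, ERR=3876925/32768
(2,1): OLD=205097711/1048576 → NEW=255, ERR=-62289169/1048576
(2,2): OLD=183229227/2097152 → NEW=0, ERR=183229227/2097152
(2,3): OLD=5319081503/33554432 → NEW=255, ERR=-3237298657/33554432
(3,0): OLD=2077607661/16777216 → NEW=0, ERR=2077607661/16777216
(3,1): OLD=52449829171/268435456 → NEW=255, ERR=-16001212109/268435456
(3,2): OLD=482847675853/4294967296 → NEW=0, ERR=482847675853/4294967296
(3,3): OLD=8280385814043/68719476736 → NEW=0, ERR=8280385814043/68719476736
(4,0): OLD=461802360233/4294967296 → NEW=0, ERR=461802360233/4294967296
(4,1): OLD=4680884401915/34359738368 → NEW=255, ERR=-4080848881925/34359738368
(4,2): OLD=174864102424347/1099511627776 → NEW=255, ERR=-105511362658533/1099511627776
(4,3): OLD=1595572703440685/17592186044416 → NEW=0, ERR=1595572703440685/17592186044416
(5,0): OLD=88143164032857/549755813888 → NEW=255, ERR=-52044568508583/549755813888
(5,1): OLD=531189861345807/17592186044416 → NEW=0, ERR=531189861345807/17592186044416
(5,2): OLD=869096594713875/8796093022208 → NEW=0, ERR=869096594713875/8796093022208
(5,3): OLD=42945357014488219/281474976710656 → NEW=255, ERR=-28830762046729061/281474976710656
(6,0): OLD=16628861689648589/281474976710656 → NEW=0, ERR=16628861689648589/281474976710656
(6,1): OLD=593986043450463851/4503599627370496 → NEW=255, ERR=-554431861529012629/4503599627370496
(6,2): OLD=7904611383715153661/72057594037927936 → NEW=0, ERR=7904611383715153661/72057594037927936
(6,3): OLD=165052045627517425643/1152921504606846976 → NEW=255, ERR=-128942938047228553237/1152921504606846976
Row 0: .#.#
Row 1: #.#.
Row 2: .#.#
Row 3: .#..
Row 4: .##.
Row 5: #..#
Row 6: .#.#

Answer: .#.#
#.#.
.#.#
.#..
.##.
#..#
.#.#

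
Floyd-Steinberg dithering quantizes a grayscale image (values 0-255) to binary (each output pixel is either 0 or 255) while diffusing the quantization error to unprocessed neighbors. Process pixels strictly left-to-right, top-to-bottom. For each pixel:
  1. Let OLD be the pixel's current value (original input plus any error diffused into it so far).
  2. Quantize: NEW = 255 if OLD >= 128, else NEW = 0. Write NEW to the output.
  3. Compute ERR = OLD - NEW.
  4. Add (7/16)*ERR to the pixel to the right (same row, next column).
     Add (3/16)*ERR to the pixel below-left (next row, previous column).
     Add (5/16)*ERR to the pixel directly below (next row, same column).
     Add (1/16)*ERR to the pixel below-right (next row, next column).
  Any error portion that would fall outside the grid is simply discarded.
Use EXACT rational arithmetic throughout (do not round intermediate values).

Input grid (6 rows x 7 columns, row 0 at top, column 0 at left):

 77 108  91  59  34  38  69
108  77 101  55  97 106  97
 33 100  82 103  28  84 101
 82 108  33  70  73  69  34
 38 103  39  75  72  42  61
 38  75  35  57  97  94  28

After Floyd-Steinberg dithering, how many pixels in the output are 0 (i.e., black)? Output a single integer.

(0,0): OLD=77 → NEW=0, ERR=77
(0,1): OLD=2267/16 → NEW=255, ERR=-1813/16
(0,2): OLD=10605/256 → NEW=0, ERR=10605/256
(0,3): OLD=315899/4096 → NEW=0, ERR=315899/4096
(0,4): OLD=4439517/65536 → NEW=0, ERR=4439517/65536
(0,5): OLD=70922507/1048576 → NEW=0, ERR=70922507/1048576
(0,6): OLD=1654085453/16777216 → NEW=0, ERR=1654085453/16777216
(1,0): OLD=28369/256 → NEW=0, ERR=28369/256
(1,1): OLD=210231/2048 → NEW=0, ERR=210231/2048
(1,2): OLD=10894339/65536 → NEW=255, ERR=-5817341/65536
(1,3): OLD=14563911/262144 → NEW=0, ERR=14563911/262144
(1,4): OLD=2683978485/16777216 → NEW=255, ERR=-1594211595/16777216
(1,5): OLD=14533625221/134217728 → NEW=0, ERR=14533625221/134217728
(1,6): OLD=385282789419/2147483648 → NEW=255, ERR=-162325540821/2147483648
(2,0): OLD=2846797/32768 → NEW=0, ERR=2846797/32768
(2,1): OLD=168160159/1048576 → NEW=255, ERR=-99226721/1048576
(2,2): OLD=498162589/16777216 → NEW=0, ERR=498162589/16777216
(2,3): OLD=14762283765/134217728 → NEW=0, ERR=14762283765/134217728
(2,4): OLD=75377331397/1073741824 → NEW=0, ERR=75377331397/1073741824
(2,5): OLD=4413154973527/34359738368 → NEW=255, ERR=-4348578310313/34359738368
(2,6): OLD=15819853821393/549755813888 → NEW=0, ERR=15819853821393/549755813888
(3,0): OLD=1533539069/16777216 → NEW=0, ERR=1533539069/16777216
(3,1): OLD=17369856441/134217728 → NEW=255, ERR=-16855664199/134217728
(3,2): OLD=2194822779/1073741824 → NEW=0, ERR=2194822779/1073741824
(3,3): OLD=516615088205/4294967296 → NEW=0, ERR=516615088205/4294967296
(3,4): OLD=71856402089725/549755813888 → NEW=255, ERR=-68331330451715/549755813888
(3,5): OLD=-66611202157625/4398046511104 → NEW=0, ERR=-66611202157625/4398046511104
(3,6): OLD=2002435016072857/70368744177664 → NEW=0, ERR=2002435016072857/70368744177664
(4,0): OLD=92378948787/2147483648 → NEW=0, ERR=92378948787/2147483648
(4,1): OLD=3046714494999/34359738368 → NEW=0, ERR=3046714494999/34359738368
(4,2): OLD=51202361933241/549755813888 → NEW=0, ERR=51202361933241/549755813888
(4,3): OLD=572443462278595/4398046511104 → NEW=255, ERR=-549058398052925/4398046511104
(4,4): OLD=-590466089899111/35184372088832 → NEW=0, ERR=-590466089899111/35184372088832
(4,5): OLD=30953269406591705/1125899906842624 → NEW=0, ERR=30953269406591705/1125899906842624
(4,6): OLD=1458693528458019519/18014398509481984 → NEW=0, ERR=1458693528458019519/18014398509481984
(5,0): OLD=37421180315701/549755813888 → NEW=0, ERR=37421180315701/549755813888
(5,1): OLD=671324247582311/4398046511104 → NEW=255, ERR=-450177612749209/4398046511104
(5,2): OLD=51280747752257/35184372088832 → NEW=0, ERR=51280747752257/35184372088832
(5,3): OLD=5995164775596837/281474976710656 → NEW=0, ERR=5995164775596837/281474976710656
(5,4): OLD=1773087553070832439/18014398509481984 → NEW=0, ERR=1773087553070832439/18014398509481984
(5,5): OLD=23027645864814890567/144115188075855872 → NEW=255, ERR=-13721727094528356793/144115188075855872
(5,6): OLD=30821274218649452105/2305843009213693952 → NEW=0, ERR=30821274218649452105/2305843009213693952
Output grid:
  Row 0: .#.....  (6 black, running=6)
  Row 1: ..#.#.#  (4 black, running=10)
  Row 2: .#...#.  (5 black, running=15)
  Row 3: .#..#..  (5 black, running=20)
  Row 4: ...#...  (6 black, running=26)
  Row 5: .#...#.  (5 black, running=31)

Answer: 31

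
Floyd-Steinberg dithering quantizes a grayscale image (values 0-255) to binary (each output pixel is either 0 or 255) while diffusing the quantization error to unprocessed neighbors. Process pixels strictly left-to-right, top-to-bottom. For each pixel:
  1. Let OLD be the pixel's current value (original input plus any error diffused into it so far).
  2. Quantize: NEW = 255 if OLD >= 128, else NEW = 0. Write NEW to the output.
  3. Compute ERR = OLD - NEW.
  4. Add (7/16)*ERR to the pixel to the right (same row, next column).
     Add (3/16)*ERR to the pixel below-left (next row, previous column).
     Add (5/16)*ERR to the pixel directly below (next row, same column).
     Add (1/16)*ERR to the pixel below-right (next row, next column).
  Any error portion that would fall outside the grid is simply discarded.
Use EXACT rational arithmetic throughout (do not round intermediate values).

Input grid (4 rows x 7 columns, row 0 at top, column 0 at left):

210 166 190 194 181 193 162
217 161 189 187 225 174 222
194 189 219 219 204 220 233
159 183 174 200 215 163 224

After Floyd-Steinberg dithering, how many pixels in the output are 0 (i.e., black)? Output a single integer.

Answer: 7

Derivation:
(0,0): OLD=210 → NEW=255, ERR=-45
(0,1): OLD=2341/16 → NEW=255, ERR=-1739/16
(0,2): OLD=36467/256 → NEW=255, ERR=-28813/256
(0,3): OLD=592933/4096 → NEW=255, ERR=-451547/4096
(0,4): OLD=8701187/65536 → NEW=255, ERR=-8010493/65536
(0,5): OLD=146301717/1048576 → NEW=255, ERR=-121085163/1048576
(0,6): OLD=1870312851/16777216 → NEW=0, ERR=1870312851/16777216
(1,0): OLD=46735/256 → NEW=255, ERR=-18545/256
(1,1): OLD=146281/2048 → NEW=0, ERR=146281/2048
(1,2): OLD=10329373/65536 → NEW=255, ERR=-6382307/65536
(1,3): OLD=20969049/262144 → NEW=0, ERR=20969049/262144
(1,4): OLD=3242316011/16777216 → NEW=255, ERR=-1035874069/16777216
(1,5): OLD=16665045083/134217728 → NEW=0, ERR=16665045083/134217728
(1,6): OLD=652710298613/2147483648 → NEW=255, ERR=105101968373/2147483648
(2,0): OLD=6054035/32768 → NEW=255, ERR=-2301805/32768
(2,1): OLD=165466113/1048576 → NEW=255, ERR=-101920767/1048576
(2,2): OLD=2776704835/16777216 → NEW=255, ERR=-1501485245/16777216
(2,3): OLD=25122785515/134217728 → NEW=255, ERR=-9102735125/134217728
(2,4): OLD=196831921947/1073741824 → NEW=255, ERR=-76972243173/1073741824
(2,5): OLD=7997448667465/34359738368 → NEW=255, ERR=-764284616375/34359738368
(2,6): OLD=135417521332367/549755813888 → NEW=255, ERR=-4770211209073/549755813888
(3,0): OLD=1993526243/16777216 → NEW=0, ERR=1993526243/16777216
(3,1): OLD=24620865447/134217728 → NEW=255, ERR=-9604655193/134217728
(3,2): OLD=103008047525/1073741824 → NEW=0, ERR=103008047525/1073741824
(3,3): OLD=866477244819/4294967296 → NEW=255, ERR=-228739415661/4294967296
(3,4): OLD=88449379760099/549755813888 → NEW=255, ERR=-51738352781341/549755813888
(3,5): OLD=478365750854361/4398046511104 → NEW=0, ERR=478365750854361/4398046511104
(3,6): OLD=18822522072518343/70368744177664 → NEW=255, ERR=878492307214023/70368744177664
Output grid:
  Row 0: ######.  (1 black, running=1)
  Row 1: #.#.#.#  (3 black, running=4)
  Row 2: #######  (0 black, running=4)
  Row 3: .#.##.#  (3 black, running=7)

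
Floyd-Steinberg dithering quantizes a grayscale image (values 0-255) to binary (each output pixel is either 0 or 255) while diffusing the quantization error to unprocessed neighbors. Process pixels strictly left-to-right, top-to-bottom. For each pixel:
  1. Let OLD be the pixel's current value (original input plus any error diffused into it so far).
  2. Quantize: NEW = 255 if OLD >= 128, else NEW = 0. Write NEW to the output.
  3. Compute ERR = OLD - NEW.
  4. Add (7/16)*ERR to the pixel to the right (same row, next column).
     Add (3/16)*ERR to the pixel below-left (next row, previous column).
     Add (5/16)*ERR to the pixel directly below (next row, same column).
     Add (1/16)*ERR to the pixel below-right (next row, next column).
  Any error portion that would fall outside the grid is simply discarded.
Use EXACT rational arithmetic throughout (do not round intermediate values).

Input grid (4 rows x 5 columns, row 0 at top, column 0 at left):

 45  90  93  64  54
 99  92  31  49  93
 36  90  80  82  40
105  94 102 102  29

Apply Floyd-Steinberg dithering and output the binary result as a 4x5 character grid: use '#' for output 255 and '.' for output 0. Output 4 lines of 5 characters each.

Answer: ..#..
#...#
..#..
.#.#.

Derivation:
(0,0): OLD=45 → NEW=0, ERR=45
(0,1): OLD=1755/16 → NEW=0, ERR=1755/16
(0,2): OLD=36093/256 → NEW=255, ERR=-29187/256
(0,3): OLD=57835/4096 → NEW=0, ERR=57835/4096
(0,4): OLD=3943789/65536 → NEW=0, ERR=3943789/65536
(1,0): OLD=34209/256 → NEW=255, ERR=-31071/256
(1,1): OLD=111847/2048 → NEW=0, ERR=111847/2048
(1,2): OLD=1885299/65536 → NEW=0, ERR=1885299/65536
(1,3): OLD=18390903/262144 → NEW=0, ERR=18390903/262144
(1,4): OLD=601383813/4194304 → NEW=255, ERR=-468163707/4194304
(2,0): OLD=272349/32768 → NEW=0, ERR=272349/32768
(2,1): OLD=113781967/1048576 → NEW=0, ERR=113781967/1048576
(2,2): OLD=2567431469/16777216 → NEW=255, ERR=-1710758611/16777216
(2,3): OLD=10786158135/268435456 → NEW=0, ERR=10786158135/268435456
(2,4): OLD=116321697217/4294967296 → NEW=0, ERR=116321697217/4294967296
(3,0): OLD=2146529421/16777216 → NEW=0, ERR=2146529421/16777216
(3,1): OLD=22184181513/134217728 → NEW=255, ERR=-12041339127/134217728
(3,2): OLD=194133885491/4294967296 → NEW=0, ERR=194133885491/4294967296
(3,3): OLD=1142778420443/8589934592 → NEW=255, ERR=-1047654900517/8589934592
(3,4): OLD=-1839480620441/137438953472 → NEW=0, ERR=-1839480620441/137438953472
Row 0: ..#..
Row 1: #...#
Row 2: ..#..
Row 3: .#.#.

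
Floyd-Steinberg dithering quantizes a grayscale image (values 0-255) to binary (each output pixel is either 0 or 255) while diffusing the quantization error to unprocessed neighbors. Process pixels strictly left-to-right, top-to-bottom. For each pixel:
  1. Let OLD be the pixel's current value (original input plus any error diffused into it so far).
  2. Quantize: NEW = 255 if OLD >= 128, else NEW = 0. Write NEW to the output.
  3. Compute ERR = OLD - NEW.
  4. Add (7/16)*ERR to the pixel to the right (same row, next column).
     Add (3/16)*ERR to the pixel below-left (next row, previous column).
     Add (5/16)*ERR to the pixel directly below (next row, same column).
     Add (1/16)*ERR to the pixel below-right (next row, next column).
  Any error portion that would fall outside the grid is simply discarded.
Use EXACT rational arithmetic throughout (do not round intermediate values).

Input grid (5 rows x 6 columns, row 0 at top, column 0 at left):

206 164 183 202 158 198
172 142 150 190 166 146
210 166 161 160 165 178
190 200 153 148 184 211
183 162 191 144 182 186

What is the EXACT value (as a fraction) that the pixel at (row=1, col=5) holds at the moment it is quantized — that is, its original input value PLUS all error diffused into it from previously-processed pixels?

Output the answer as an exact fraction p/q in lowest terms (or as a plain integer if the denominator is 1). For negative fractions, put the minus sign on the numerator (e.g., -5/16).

Answer: 30908438369/268435456

Derivation:
(0,0): OLD=206 → NEW=255, ERR=-49
(0,1): OLD=2281/16 → NEW=255, ERR=-1799/16
(0,2): OLD=34255/256 → NEW=255, ERR=-31025/256
(0,3): OLD=610217/4096 → NEW=255, ERR=-434263/4096
(0,4): OLD=7314847/65536 → NEW=0, ERR=7314847/65536
(0,5): OLD=258821977/1048576 → NEW=255, ERR=-8564903/1048576
(1,0): OLD=34715/256 → NEW=255, ERR=-30565/256
(1,1): OLD=59069/2048 → NEW=0, ERR=59069/2048
(1,2): OLD=6412033/65536 → NEW=0, ERR=6412033/65536
(1,3): OLD=55843693/262144 → NEW=255, ERR=-11003027/262144
(1,4): OLD=2925254823/16777216 → NEW=255, ERR=-1352935257/16777216
(1,5): OLD=30908438369/268435456 → NEW=0, ERR=30908438369/268435456
Target (1,5): original=146, with diffused error = 30908438369/268435456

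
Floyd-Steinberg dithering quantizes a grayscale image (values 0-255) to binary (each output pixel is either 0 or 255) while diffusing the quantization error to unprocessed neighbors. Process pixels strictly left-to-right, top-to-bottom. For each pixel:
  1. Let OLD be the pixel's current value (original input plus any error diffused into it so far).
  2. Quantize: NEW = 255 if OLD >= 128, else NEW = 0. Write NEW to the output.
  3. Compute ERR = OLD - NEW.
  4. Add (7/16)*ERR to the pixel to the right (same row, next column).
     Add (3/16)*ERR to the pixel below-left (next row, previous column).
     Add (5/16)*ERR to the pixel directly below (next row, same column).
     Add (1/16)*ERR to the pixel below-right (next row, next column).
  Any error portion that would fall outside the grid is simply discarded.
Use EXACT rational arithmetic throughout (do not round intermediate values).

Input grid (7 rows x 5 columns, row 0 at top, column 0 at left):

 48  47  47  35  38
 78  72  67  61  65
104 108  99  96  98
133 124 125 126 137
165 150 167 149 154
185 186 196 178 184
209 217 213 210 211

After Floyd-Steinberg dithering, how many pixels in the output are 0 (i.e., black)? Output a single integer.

Answer: 16

Derivation:
(0,0): OLD=48 → NEW=0, ERR=48
(0,1): OLD=68 → NEW=0, ERR=68
(0,2): OLD=307/4 → NEW=0, ERR=307/4
(0,3): OLD=4389/64 → NEW=0, ERR=4389/64
(0,4): OLD=69635/1024 → NEW=0, ERR=69635/1024
(1,0): OLD=423/4 → NEW=0, ERR=423/4
(1,1): OLD=5021/32 → NEW=255, ERR=-3139/32
(1,2): OLD=66741/1024 → NEW=0, ERR=66741/1024
(1,3): OLD=526307/4096 → NEW=255, ERR=-518173/4096
(1,4): OLD=2306225/65536 → NEW=0, ERR=2306225/65536
(2,0): OLD=60751/512 → NEW=0, ERR=60751/512
(2,1): OLD=2426257/16384 → NEW=255, ERR=-1751663/16384
(2,2): OLD=11204651/262144 → NEW=0, ERR=11204651/262144
(2,3): OLD=360030777/4194304 → NEW=0, ERR=360030777/4194304
(2,4): OLD=9304266959/67108864 → NEW=255, ERR=-7808493361/67108864
(3,0): OLD=39330323/262144 → NEW=255, ERR=-27516397/262144
(3,1): OLD=126032171/2097152 → NEW=0, ERR=126032171/2097152
(3,2): OLD=11681097077/67108864 → NEW=255, ERR=-5431663243/67108864
(3,3): OLD=6594699991/67108864 → NEW=0, ERR=6594699991/67108864
(3,4): OLD=39995888863/268435456 → NEW=255, ERR=-28455152417/268435456
(4,0): OLD=4813921913/33554432 → NEW=255, ERR=-3742458247/33554432
(4,1): OLD=105492818141/1073741824 → NEW=0, ERR=105492818141/1073741824
(4,2): OLD=3554028892395/17179869184 → NEW=255, ERR=-826837749525/17179869184
(4,3): OLD=36756264822189/274877906944 → NEW=255, ERR=-33337601448531/274877906944
(4,4): OLD=325257463358395/4398046511104 → NEW=0, ERR=325257463358395/4398046511104
(5,0): OLD=2895960933943/17179869184 → NEW=255, ERR=-1484905707977/17179869184
(5,1): OLD=22387862157993/137438953472 → NEW=255, ERR=-12659070977367/137438953472
(5,2): OLD=545636459629749/4398046511104 → NEW=0, ERR=545636459629749/4398046511104
(5,3): OLD=3610546372836685/17592186044416 → NEW=255, ERR=-875461068489395/17592186044416
(5,4): OLD=50034711009796855/281474976710656 → NEW=255, ERR=-21741408051420425/281474976710656
(6,0): OLD=362222419159187/2199023255552 → NEW=255, ERR=-198528511006573/2199023255552
(6,1): OLD=11721940493729481/70368744177664 → NEW=255, ERR=-6222089271574839/70368744177664
(6,2): OLD=222925994864550315/1125899906842624 → NEW=255, ERR=-64178481380318805/1125899906842624
(6,3): OLD=2932412812460549249/18014398509481984 → NEW=255, ERR=-1661258807457356671/18014398509481984
(6,4): OLD=41334075005222004807/288230376151711744 → NEW=255, ERR=-32164670913464489913/288230376151711744
Output grid:
  Row 0: .....  (5 black, running=5)
  Row 1: .#.#.  (3 black, running=8)
  Row 2: .#..#  (3 black, running=11)
  Row 3: #.#.#  (2 black, running=13)
  Row 4: #.##.  (2 black, running=15)
  Row 5: ##.##  (1 black, running=16)
  Row 6: #####  (0 black, running=16)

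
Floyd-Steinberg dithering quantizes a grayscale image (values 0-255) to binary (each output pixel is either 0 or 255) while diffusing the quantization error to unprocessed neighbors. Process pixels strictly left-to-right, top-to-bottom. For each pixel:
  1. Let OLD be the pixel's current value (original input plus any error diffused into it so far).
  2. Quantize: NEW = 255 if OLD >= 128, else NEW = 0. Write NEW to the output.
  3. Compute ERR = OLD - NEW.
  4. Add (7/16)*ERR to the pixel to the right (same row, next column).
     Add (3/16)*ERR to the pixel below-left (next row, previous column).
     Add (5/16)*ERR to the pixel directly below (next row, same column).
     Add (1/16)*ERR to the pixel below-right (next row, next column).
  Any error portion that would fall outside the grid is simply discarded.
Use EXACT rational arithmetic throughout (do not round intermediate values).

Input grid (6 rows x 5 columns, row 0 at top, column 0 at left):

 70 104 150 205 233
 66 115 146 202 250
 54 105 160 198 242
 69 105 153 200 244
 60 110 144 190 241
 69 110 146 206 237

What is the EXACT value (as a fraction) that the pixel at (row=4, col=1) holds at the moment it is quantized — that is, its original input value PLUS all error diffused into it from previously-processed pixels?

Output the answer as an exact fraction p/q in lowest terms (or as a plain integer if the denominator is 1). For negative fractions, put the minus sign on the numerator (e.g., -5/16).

Answer: 5195719524917/34359738368

Derivation:
(0,0): OLD=70 → NEW=0, ERR=70
(0,1): OLD=1077/8 → NEW=255, ERR=-963/8
(0,2): OLD=12459/128 → NEW=0, ERR=12459/128
(0,3): OLD=507053/2048 → NEW=255, ERR=-15187/2048
(0,4): OLD=7528635/32768 → NEW=255, ERR=-827205/32768
(1,0): OLD=8359/128 → NEW=0, ERR=8359/128
(1,1): OLD=131665/1024 → NEW=255, ERR=-129455/1024
(1,2): OLD=3676389/32768 → NEW=0, ERR=3676389/32768
(1,3): OLD=32783457/131072 → NEW=255, ERR=-639903/131072
(1,4): OLD=502292611/2097152 → NEW=255, ERR=-32481149/2097152
(2,0): OLD=830731/16384 → NEW=0, ERR=830731/16384
(2,1): OLD=59136745/524288 → NEW=0, ERR=59136745/524288
(2,2): OLD=1976285819/8388608 → NEW=255, ERR=-162809221/8388608
(2,3): OLD=25782058433/134217728 → NEW=255, ERR=-8443462207/134217728
(2,4): OLD=449537579015/2147483648 → NEW=255, ERR=-98070751225/2147483648
(3,0): OLD=889141147/8388608 → NEW=0, ERR=889141147/8388608
(3,1): OLD=12492347839/67108864 → NEW=255, ERR=-4620412481/67108864
(3,2): OLD=240663105829/2147483648 → NEW=0, ERR=240663105829/2147483648
(3,3): OLD=943152627949/4294967296 → NEW=255, ERR=-152064032531/4294967296
(3,4): OLD=14452205792993/68719476736 → NEW=255, ERR=-3071260774687/68719476736
(4,0): OLD=86128917877/1073741824 → NEW=0, ERR=86128917877/1073741824
(4,1): OLD=5195719524917/34359738368 → NEW=255, ERR=-3566013758923/34359738368
Target (4,1): original=110, with diffused error = 5195719524917/34359738368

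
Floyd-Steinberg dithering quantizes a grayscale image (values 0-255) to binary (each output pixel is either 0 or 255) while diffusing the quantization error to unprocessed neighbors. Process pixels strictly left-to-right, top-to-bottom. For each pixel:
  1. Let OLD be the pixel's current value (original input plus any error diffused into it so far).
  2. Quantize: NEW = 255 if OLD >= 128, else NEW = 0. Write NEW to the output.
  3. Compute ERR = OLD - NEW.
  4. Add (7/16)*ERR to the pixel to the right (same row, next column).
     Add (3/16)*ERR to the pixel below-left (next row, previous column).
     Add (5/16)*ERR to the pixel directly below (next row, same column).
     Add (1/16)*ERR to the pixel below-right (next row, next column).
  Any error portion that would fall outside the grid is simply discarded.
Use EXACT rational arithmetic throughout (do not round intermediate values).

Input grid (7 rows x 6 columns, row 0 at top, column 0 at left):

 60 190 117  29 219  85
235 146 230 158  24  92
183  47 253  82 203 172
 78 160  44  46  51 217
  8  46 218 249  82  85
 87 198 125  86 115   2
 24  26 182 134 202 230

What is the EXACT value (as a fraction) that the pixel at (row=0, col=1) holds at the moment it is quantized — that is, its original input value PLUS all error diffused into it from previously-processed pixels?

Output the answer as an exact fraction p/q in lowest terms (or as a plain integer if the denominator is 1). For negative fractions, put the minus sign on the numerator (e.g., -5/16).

Answer: 865/4

Derivation:
(0,0): OLD=60 → NEW=0, ERR=60
(0,1): OLD=865/4 → NEW=255, ERR=-155/4
Target (0,1): original=190, with diffused error = 865/4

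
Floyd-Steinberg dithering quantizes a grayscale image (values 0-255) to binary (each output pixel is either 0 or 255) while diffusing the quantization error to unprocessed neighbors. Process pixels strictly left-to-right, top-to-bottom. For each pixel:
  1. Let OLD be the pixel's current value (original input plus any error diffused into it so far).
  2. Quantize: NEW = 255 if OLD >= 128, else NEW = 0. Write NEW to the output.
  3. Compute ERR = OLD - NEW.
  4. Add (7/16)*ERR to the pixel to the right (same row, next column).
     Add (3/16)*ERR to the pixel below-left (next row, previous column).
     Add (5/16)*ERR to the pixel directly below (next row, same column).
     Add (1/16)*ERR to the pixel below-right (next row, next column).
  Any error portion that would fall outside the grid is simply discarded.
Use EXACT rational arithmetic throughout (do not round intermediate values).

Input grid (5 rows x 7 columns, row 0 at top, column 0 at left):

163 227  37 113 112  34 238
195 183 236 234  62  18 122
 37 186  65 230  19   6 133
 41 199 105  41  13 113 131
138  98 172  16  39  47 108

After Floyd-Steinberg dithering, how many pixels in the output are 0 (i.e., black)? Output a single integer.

Answer: 20

Derivation:
(0,0): OLD=163 → NEW=255, ERR=-92
(0,1): OLD=747/4 → NEW=255, ERR=-273/4
(0,2): OLD=457/64 → NEW=0, ERR=457/64
(0,3): OLD=118911/1024 → NEW=0, ERR=118911/1024
(0,4): OLD=2667385/16384 → NEW=255, ERR=-1510535/16384
(0,5): OLD=-1660849/262144 → NEW=0, ERR=-1660849/262144
(0,6): OLD=986618409/4194304 → NEW=255, ERR=-82929111/4194304
(1,0): OLD=9821/64 → NEW=255, ERR=-6499/64
(1,1): OLD=57771/512 → NEW=0, ERR=57771/512
(1,2): OLD=4998823/16384 → NEW=255, ERR=820903/16384
(1,3): OLD=18046571/65536 → NEW=255, ERR=1334891/65536
(1,4): OLD=202039665/4194304 → NEW=0, ERR=202039665/4194304
(1,5): OLD=926942497/33554432 → NEW=0, ERR=926942497/33554432
(1,6): OLD=68457095631/536870912 → NEW=0, ERR=68457095631/536870912
(2,0): OLD=216457/8192 → NEW=0, ERR=216457/8192
(2,1): OLD=61831507/262144 → NEW=255, ERR=-5015213/262144
(2,2): OLD=348792953/4194304 → NEW=0, ERR=348792953/4194304
(2,3): OLD=9560012337/33554432 → NEW=255, ERR=1003632177/33554432
(2,4): OLD=14385925425/268435456 → NEW=0, ERR=14385925425/268435456
(2,5): OLD=558330327275/8589934592 → NEW=0, ERR=558330327275/8589934592
(2,6): OLD=27901558032413/137438953472 → NEW=255, ERR=-7145375102947/137438953472
(3,0): OLD=191553945/4194304 → NEW=0, ERR=191553945/4194304
(3,1): OLD=7725764677/33554432 → NEW=255, ERR=-830615483/33554432
(3,2): OLD=33438902383/268435456 → NEW=0, ERR=33438902383/268435456
(3,3): OLD=128947947041/1073741824 → NEW=0, ERR=128947947041/1073741824
(3,4): OLD=13241460316569/137438953472 → NEW=0, ERR=13241460316569/137438953472
(3,5): OLD=185887872392059/1099511627776 → NEW=255, ERR=-94487592690821/1099511627776
(3,6): OLD=1428814500756069/17592186044416 → NEW=0, ERR=1428814500756069/17592186044416
(4,0): OLD=79258497207/536870912 → NEW=255, ERR=-57643585353/536870912
(4,1): OLD=597011573163/8589934592 → NEW=0, ERR=597011573163/8589934592
(4,2): OLD=36050918555941/137438953472 → NEW=255, ERR=1003985420581/137438953472
(4,3): OLD=90792027554471/1099511627776 → NEW=0, ERR=90792027554471/1099511627776
(4,4): OLD=849938890486901/8796093022208 → NEW=0, ERR=849938890486901/8796093022208
(4,5): OLD=23550811379740805/281474976710656 → NEW=0, ERR=23550811379740805/281474976710656
(4,6): OLD=741360775745834547/4503599627370496 → NEW=255, ERR=-407057129233641933/4503599627370496
Output grid:
  Row 0: ##..#.#  (3 black, running=3)
  Row 1: #.##...  (4 black, running=7)
  Row 2: .#.#..#  (4 black, running=11)
  Row 3: .#...#.  (5 black, running=16)
  Row 4: #.#...#  (4 black, running=20)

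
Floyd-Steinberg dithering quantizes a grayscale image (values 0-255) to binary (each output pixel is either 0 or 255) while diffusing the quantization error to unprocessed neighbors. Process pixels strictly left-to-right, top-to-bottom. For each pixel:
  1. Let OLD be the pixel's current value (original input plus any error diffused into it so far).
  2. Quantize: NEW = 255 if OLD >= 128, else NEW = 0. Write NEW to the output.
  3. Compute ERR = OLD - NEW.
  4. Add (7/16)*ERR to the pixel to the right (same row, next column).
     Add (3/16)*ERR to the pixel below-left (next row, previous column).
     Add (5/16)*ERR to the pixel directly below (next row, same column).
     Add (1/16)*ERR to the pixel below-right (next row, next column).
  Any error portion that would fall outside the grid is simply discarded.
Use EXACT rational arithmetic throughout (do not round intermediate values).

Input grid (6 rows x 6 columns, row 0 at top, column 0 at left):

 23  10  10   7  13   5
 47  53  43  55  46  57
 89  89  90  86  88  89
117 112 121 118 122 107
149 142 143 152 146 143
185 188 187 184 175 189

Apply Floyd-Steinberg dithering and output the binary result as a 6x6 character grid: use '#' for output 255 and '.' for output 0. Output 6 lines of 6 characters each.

(0,0): OLD=23 → NEW=0, ERR=23
(0,1): OLD=321/16 → NEW=0, ERR=321/16
(0,2): OLD=4807/256 → NEW=0, ERR=4807/256
(0,3): OLD=62321/4096 → NEW=0, ERR=62321/4096
(0,4): OLD=1288215/65536 → NEW=0, ERR=1288215/65536
(0,5): OLD=14260385/1048576 → NEW=0, ERR=14260385/1048576
(1,0): OLD=14835/256 → NEW=0, ERR=14835/256
(1,1): OLD=183461/2048 → NEW=0, ERR=183461/2048
(1,2): OLD=6040201/65536 → NEW=0, ERR=6040201/65536
(1,3): OLD=27508501/262144 → NEW=0, ERR=27508501/262144
(1,4): OLD=1703782495/16777216 → NEW=0, ERR=1703782495/16777216
(1,5): OLD=28697912297/268435456 → NEW=0, ERR=28697912297/268435456
(2,0): OLD=4060135/32768 → NEW=0, ERR=4060135/32768
(2,1): OLD=201437277/1048576 → NEW=255, ERR=-65949603/1048576
(2,2): OLD=1955552343/16777216 → NEW=0, ERR=1955552343/16777216
(2,3): OLD=26117337439/134217728 → NEW=255, ERR=-8108183201/134217728
(2,4): OLD=515007598749/4294967296 → NEW=0, ERR=515007598749/4294967296
(2,5): OLD=12453087923227/68719476736 → NEW=255, ERR=-5070378644453/68719476736
(3,0): OLD=2414707063/16777216 → NEW=255, ERR=-1863483017/16777216
(3,1): OLD=9844933931/134217728 → NEW=0, ERR=9844933931/134217728
(3,2): OLD=187108026929/1073741824 → NEW=255, ERR=-86696138191/1073741824
(3,3): OLD=6429741269395/68719476736 → NEW=0, ERR=6429741269395/68719476736
(3,4): OLD=100493344821043/549755813888 → NEW=255, ERR=-39694387720397/549755813888
(3,5): OLD=526427066195229/8796093022208 → NEW=0, ERR=526427066195229/8796093022208
(4,0): OLD=274970544665/2147483648 → NEW=255, ERR=-272637785575/2147483648
(4,1): OLD=2999510408389/34359738368 → NEW=0, ERR=2999510408389/34359738368
(4,2): OLD=195810374249151/1099511627776 → NEW=255, ERR=-84565090833729/1099511627776
(4,3): OLD=2269492772636763/17592186044416 → NEW=255, ERR=-2216514668689317/17592186044416
(4,4): OLD=24033218045803531/281474976710656 → NEW=0, ERR=24033218045803531/281474976710656
(4,5): OLD=876152077112999021/4503599627370496 → NEW=255, ERR=-272265827866477459/4503599627370496
(5,0): OLD=88892333948447/549755813888 → NEW=255, ERR=-51295398592993/549755813888
(5,1): OLD=2675831242674959/17592186044416 → NEW=255, ERR=-1810176198651121/17592186044416
(5,2): OLD=14042792655331861/140737488355328 → NEW=0, ERR=14042792655331861/140737488355328
(5,3): OLD=898391245999647927/4503599627370496 → NEW=255, ERR=-250026658979828553/4503599627370496
(5,4): OLD=1424790568582371735/9007199254740992 → NEW=255, ERR=-872045241376581225/9007199254740992
(5,5): OLD=19179858555501629635/144115188075855872 → NEW=255, ERR=-17569514403841617725/144115188075855872
Row 0: ......
Row 1: ......
Row 2: .#.#.#
Row 3: #.#.#.
Row 4: #.##.#
Row 5: ##.###

Answer: ......
......
.#.#.#
#.#.#.
#.##.#
##.###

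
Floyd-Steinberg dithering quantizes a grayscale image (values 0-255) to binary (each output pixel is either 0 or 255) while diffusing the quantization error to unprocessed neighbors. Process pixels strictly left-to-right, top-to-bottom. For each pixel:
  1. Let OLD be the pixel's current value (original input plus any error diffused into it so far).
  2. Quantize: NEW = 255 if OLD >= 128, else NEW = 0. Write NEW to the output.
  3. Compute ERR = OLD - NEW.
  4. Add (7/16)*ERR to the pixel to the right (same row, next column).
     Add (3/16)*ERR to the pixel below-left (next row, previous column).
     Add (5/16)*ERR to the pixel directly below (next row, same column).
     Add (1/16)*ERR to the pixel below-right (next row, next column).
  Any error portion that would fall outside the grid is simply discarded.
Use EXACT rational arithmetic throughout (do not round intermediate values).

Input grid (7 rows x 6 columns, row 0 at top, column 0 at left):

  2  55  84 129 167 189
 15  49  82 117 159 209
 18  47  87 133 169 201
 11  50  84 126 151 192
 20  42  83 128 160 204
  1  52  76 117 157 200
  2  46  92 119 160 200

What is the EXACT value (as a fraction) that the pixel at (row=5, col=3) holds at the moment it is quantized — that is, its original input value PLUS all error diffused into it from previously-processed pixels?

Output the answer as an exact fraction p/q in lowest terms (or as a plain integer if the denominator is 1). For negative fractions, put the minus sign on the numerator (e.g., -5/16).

(0,0): OLD=2 → NEW=0, ERR=2
(0,1): OLD=447/8 → NEW=0, ERR=447/8
(0,2): OLD=13881/128 → NEW=0, ERR=13881/128
(0,3): OLD=361359/2048 → NEW=255, ERR=-160881/2048
(0,4): OLD=4346089/32768 → NEW=255, ERR=-4009751/32768
(0,5): OLD=71022175/524288 → NEW=255, ERR=-62671265/524288
(1,0): OLD=3341/128 → NEW=0, ERR=3341/128
(1,1): OLD=100699/1024 → NEW=0, ERR=100699/1024
(1,2): OLD=4839031/32768 → NEW=255, ERR=-3516809/32768
(1,3): OLD=3844459/131072 → NEW=0, ERR=3844459/131072
(1,4): OLD=891454113/8388608 → NEW=0, ERR=891454113/8388608
(1,5): OLD=28251486487/134217728 → NEW=255, ERR=-5974034153/134217728
(2,0): OLD=730649/16384 → NEW=0, ERR=730649/16384
(2,1): OLD=41287331/524288 → NEW=0, ERR=41287331/524288
(2,2): OLD=835166889/8388608 → NEW=0, ERR=835166889/8388608
(2,3): OLD=13350706081/67108864 → NEW=255, ERR=-3762054239/67108864
(2,4): OLD=367586929763/2147483648 → NEW=255, ERR=-180021400477/2147483648
(2,5): OLD=5396447129317/34359738368 → NEW=255, ERR=-3365286154523/34359738368
(3,0): OLD=333040521/8388608 → NEW=0, ERR=333040521/8388608
(3,1): OLD=7612374741/67108864 → NEW=0, ERR=7612374741/67108864
(3,2): OLD=85443113807/536870912 → NEW=255, ERR=-51458968753/536870912
(3,3): OLD=1960285753197/34359738368 → NEW=0, ERR=1960285753197/34359738368
(3,4): OLD=35155692948685/274877906944 → NEW=0, ERR=35155692948685/274877906944
(3,5): OLD=932860595330787/4398046511104 → NEW=255, ERR=-188641265000733/4398046511104
(4,0): OLD=57633581543/1073741824 → NEW=0, ERR=57633581543/1073741824
(4,1): OLD=1467854929979/17179869184 → NEW=0, ERR=1467854929979/17179869184
(4,2): OLD=59491224698433/549755813888 → NEW=0, ERR=59491224698433/549755813888
(4,3): OLD=1857401513676453/8796093022208 → NEW=255, ERR=-385602206986587/8796093022208
(4,4): OLD=24813679122550005/140737488355328 → NEW=255, ERR=-11074380408058635/140737488355328
(4,5): OLD=369663611524989587/2251799813685248 → NEW=255, ERR=-204545340964748653/2251799813685248
(5,0): OLD=9289129220321/274877906944 → NEW=0, ERR=9289129220321/274877906944
(5,1): OLD=1030283502881265/8796093022208 → NEW=0, ERR=1030283502881265/8796093022208
(5,2): OLD=11131033357118955/70368744177664 → NEW=255, ERR=-6812996408185365/70368744177664
(5,3): OLD=119237064226274889/2251799813685248 → NEW=0, ERR=119237064226274889/2251799813685248
Target (5,3): original=117, with diffused error = 119237064226274889/2251799813685248

Answer: 119237064226274889/2251799813685248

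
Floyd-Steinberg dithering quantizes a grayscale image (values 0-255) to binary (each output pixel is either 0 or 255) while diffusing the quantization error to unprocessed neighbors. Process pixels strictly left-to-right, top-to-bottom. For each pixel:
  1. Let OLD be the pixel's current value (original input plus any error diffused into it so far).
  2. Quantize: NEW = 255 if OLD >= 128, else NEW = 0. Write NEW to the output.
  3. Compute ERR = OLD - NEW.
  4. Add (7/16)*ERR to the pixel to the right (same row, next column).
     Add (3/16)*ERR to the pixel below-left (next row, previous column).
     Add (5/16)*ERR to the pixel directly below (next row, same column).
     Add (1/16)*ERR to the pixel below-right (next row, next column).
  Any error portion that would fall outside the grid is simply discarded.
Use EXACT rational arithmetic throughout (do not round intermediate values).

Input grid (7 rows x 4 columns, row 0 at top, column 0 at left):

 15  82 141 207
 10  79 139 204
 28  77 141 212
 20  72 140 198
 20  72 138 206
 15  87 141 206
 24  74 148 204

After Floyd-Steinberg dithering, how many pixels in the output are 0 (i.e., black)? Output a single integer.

Answer: 15

Derivation:
(0,0): OLD=15 → NEW=0, ERR=15
(0,1): OLD=1417/16 → NEW=0, ERR=1417/16
(0,2): OLD=46015/256 → NEW=255, ERR=-19265/256
(0,3): OLD=713017/4096 → NEW=255, ERR=-331463/4096
(1,0): OLD=8011/256 → NEW=0, ERR=8011/256
(1,1): OLD=219533/2048 → NEW=0, ERR=219533/2048
(1,2): OLD=10010129/65536 → NEW=255, ERR=-6701551/65536
(1,3): OLD=135549767/1048576 → NEW=255, ERR=-131837113/1048576
(2,0): OLD=1896543/32768 → NEW=0, ERR=1896543/32768
(2,1): OLD=124363397/1048576 → NEW=0, ERR=124363397/1048576
(2,2): OLD=302112089/2097152 → NEW=255, ERR=-232661671/2097152
(2,3): OLD=3952087125/33554432 → NEW=0, ERR=3952087125/33554432
(3,0): OLD=1012081391/16777216 → NEW=0, ERR=1012081391/16777216
(3,1): OLD=31748144241/268435456 → NEW=0, ERR=31748144241/268435456
(3,2): OLD=801316082319/4294967296 → NEW=255, ERR=-293900578161/4294967296
(3,3): OLD=13601997004393/68719476736 → NEW=255, ERR=-3921469563287/68719476736
(4,0): OLD=262110289923/4294967296 → NEW=0, ERR=262110289923/4294967296
(4,1): OLD=4349908497673/34359738368 → NEW=0, ERR=4349908497673/34359738368
(4,2): OLD=185482393583465/1099511627776 → NEW=255, ERR=-94893071499415/1099511627776
(4,3): OLD=2570782711581615/17592186044416 → NEW=255, ERR=-1915224729744465/17592186044416
(5,0): OLD=31780474298259/549755813888 → NEW=0, ERR=31780474298259/549755813888
(5,1): OLD=2453853205389541/17592186044416 → NEW=255, ERR=-2032154235936539/17592186044416
(5,2): OLD=448528915820897/8796093022208 → NEW=0, ERR=448528915820897/8796093022208
(5,3): OLD=53168837231174729/281474976710656 → NEW=255, ERR=-18607281830042551/281474976710656
(6,0): OLD=5743812620967567/281474976710656 → NEW=0, ERR=5743812620967567/281474976710656
(6,1): OLD=270231100656781273/4503599627370496 → NEW=0, ERR=270231100656781273/4503599627370496
(6,2): OLD=12290994634470503327/72057594037927936 → NEW=255, ERR=-6083691845201120353/72057594037927936
(6,3): OLD=172467172159339263577/1152921504606846976 → NEW=255, ERR=-121527811515406715303/1152921504606846976
Output grid:
  Row 0: ..##  (2 black, running=2)
  Row 1: ..##  (2 black, running=4)
  Row 2: ..#.  (3 black, running=7)
  Row 3: ..##  (2 black, running=9)
  Row 4: ..##  (2 black, running=11)
  Row 5: .#.#  (2 black, running=13)
  Row 6: ..##  (2 black, running=15)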